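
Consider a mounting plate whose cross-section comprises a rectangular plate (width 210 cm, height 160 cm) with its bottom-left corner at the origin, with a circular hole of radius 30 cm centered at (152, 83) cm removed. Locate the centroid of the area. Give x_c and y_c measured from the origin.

x_c = 100.68 cm, y_c = 79.72 cm

Part | A | x̄ᵢ | ȳᵢ | A·x̄ᵢ | A·ȳᵢ
plate | 33600.00 | 105.00 | 80.00 | 3528000.00 | 2688000.00
hole | -2827.43 | 152.00 | 83.00 | -429769.88 | -234676.97
Σ | 30772.57 |  |  | 3098230.12 | 2453323.03
x_c = 3098230.12 / 30772.57 = 100.68 cm
y_c = 2453323.03 / 30772.57 = 79.72 cm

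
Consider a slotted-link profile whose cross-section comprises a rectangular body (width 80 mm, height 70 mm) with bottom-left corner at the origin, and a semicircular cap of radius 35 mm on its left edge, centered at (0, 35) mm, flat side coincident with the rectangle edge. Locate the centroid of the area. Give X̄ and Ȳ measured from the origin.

X̄ = 25.97 mm, Ȳ = 35.00 mm

rectangular body: A = 80 × 70 = 5600.00, centroid at (40.00, 35.00).
semicircular end: A = ½π·35² = 1924.23, centroid at (-14.85, 35.00).
ΣA = 7524.23 mm², ΣAX̄ = 195416.67 mm³, ΣAȲ = 263347.89 mm³.
X̄ = 195416.67/7524.23 = 25.97 mm; Ȳ = 263347.89/7524.23 = 35.00 mm.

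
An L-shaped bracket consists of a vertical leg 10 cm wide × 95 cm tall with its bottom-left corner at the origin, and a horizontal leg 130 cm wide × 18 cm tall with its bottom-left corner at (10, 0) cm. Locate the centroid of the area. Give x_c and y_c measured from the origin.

vertical leg: A = 10 × 95 = 950.00, centroid at (5.00, 47.50).
horizontal leg: A = 130 × 18 = 2340.00, centroid at (75.00, 9.00).
ΣA = 3290.00 cm², ΣAx_c = 180250.00 cm³, ΣAy_c = 66185.00 cm³.
x_c = 180250.00/3290.00 = 54.79 cm; y_c = 66185.00/3290.00 = 20.12 cm.

x_c = 54.79 cm, y_c = 20.12 cm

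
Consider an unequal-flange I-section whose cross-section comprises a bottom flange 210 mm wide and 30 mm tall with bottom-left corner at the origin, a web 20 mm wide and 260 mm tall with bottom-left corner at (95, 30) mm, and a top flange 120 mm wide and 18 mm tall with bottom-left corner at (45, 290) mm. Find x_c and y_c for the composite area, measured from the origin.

bottom flange: A = 210 × 30 = 6300.00, centroid at (105.00, 15.00).
web: A = 20 × 260 = 5200.00, centroid at (105.00, 160.00).
top flange: A = 120 × 18 = 2160.00, centroid at (105.00, 299.00).
ΣA = 13660.00 mm²
ΣAx_c = (6300.00)(105.00) + (5200.00)(105.00) + (2160.00)(105.00) = 1434300.00 mm³
ΣAy_c = (6300.00)(15.00) + (5200.00)(160.00) + (2160.00)(299.00) = 1572340.00 mm³
x_c = 1434300.00 / 13660.00 = 105.00 mm
y_c = 1572340.00 / 13660.00 = 115.11 mm

x_c = 105.00 mm, y_c = 115.11 mm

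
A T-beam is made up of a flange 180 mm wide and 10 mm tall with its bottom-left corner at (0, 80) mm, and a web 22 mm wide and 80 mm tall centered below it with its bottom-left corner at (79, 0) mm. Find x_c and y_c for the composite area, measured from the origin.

Part | A | x̄ᵢ | ȳᵢ | A·x̄ᵢ | A·ȳᵢ
web | 1760.00 | 90.00 | 40.00 | 158400.00 | 70400.00
flange | 1800.00 | 90.00 | 85.00 | 162000.00 | 153000.00
Σ | 3560.00 |  |  | 320400.00 | 223400.00
x_c = 320400.00 / 3560.00 = 90.00 mm
y_c = 223400.00 / 3560.00 = 62.75 mm

x_c = 90.00 mm, y_c = 62.75 mm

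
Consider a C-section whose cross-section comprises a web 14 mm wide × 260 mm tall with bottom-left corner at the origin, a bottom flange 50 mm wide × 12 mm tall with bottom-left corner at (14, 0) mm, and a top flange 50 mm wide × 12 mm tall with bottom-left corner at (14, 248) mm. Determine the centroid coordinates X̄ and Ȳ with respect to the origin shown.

web: A = 14 × 260 = 3640.00, centroid at (7.00, 130.00).
bottom flange: A = 50 × 12 = 600.00, centroid at (39.00, 6.00).
top flange: A = 50 × 12 = 600.00, centroid at (39.00, 254.00).
ΣA = 4840.00 mm², ΣAX̄ = 72280.00 mm³, ΣAȲ = 629200.00 mm³.
X̄ = 72280.00/4840.00 = 14.93 mm; Ȳ = 629200.00/4840.00 = 130.00 mm.

X̄ = 14.93 mm, Ȳ = 130.00 mm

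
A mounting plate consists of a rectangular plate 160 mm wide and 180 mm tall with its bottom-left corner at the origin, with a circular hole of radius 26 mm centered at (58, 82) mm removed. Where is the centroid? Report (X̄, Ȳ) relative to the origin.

plate: A = 160 × 180 = 28800.00, centroid at (80.00, 90.00).
hole: A = −π·26² = -2123.72, centroid at (58.00, 82.00).
ΣA = 26676.28 mm², ΣAX̄ = 2180824.44 mm³, ΣAȲ = 2417855.24 mm³.
X̄ = 2180824.44/26676.28 = 81.75 mm; Ȳ = 2417855.24/26676.28 = 90.64 mm.

X̄ = 81.75 mm, Ȳ = 90.64 mm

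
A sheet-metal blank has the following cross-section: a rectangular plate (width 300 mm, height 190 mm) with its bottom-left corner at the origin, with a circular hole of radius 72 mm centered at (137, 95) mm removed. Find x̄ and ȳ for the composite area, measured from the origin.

Part | A | x̄ᵢ | ȳᵢ | A·x̄ᵢ | A·ȳᵢ
plate | 57000.00 | 150.00 | 95.00 | 8550000.00 | 5415000.00
hole | -16286.02 | 137.00 | 95.00 | -2231184.24 | -1547171.55
Σ | 40713.98 |  |  | 6318815.76 | 3867828.45
x̄ = 6318815.76 / 40713.98 = 155.20 mm
ȳ = 3867828.45 / 40713.98 = 95.00 mm

x̄ = 155.20 mm, ȳ = 95.00 mm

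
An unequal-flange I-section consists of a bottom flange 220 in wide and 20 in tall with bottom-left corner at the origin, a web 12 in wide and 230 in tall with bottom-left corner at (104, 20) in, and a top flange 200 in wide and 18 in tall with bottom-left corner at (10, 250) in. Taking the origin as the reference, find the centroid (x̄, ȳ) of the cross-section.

Part | A | x̄ᵢ | ȳᵢ | A·x̄ᵢ | A·ȳᵢ
bottom flange | 4400.00 | 110.00 | 10.00 | 484000.00 | 44000.00
web | 2760.00 | 110.00 | 135.00 | 303600.00 | 372600.00
top flange | 3600.00 | 110.00 | 259.00 | 396000.00 | 932400.00
Σ | 10760.00 |  |  | 1183600.00 | 1349000.00
x̄ = 1183600.00 / 10760.00 = 110.00 in
ȳ = 1349000.00 / 10760.00 = 125.37 in

x̄ = 110.00 in, ȳ = 125.37 in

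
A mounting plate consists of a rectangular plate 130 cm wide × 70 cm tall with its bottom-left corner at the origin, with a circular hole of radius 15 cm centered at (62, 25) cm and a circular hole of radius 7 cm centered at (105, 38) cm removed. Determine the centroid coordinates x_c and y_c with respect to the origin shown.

plate: A = 130 × 70 = 9100.00, centroid at (65.00, 35.00).
hole 1: A = −π·15² = -706.86, centroid at (62.00, 25.00).
hole 2: A = −π·7² = -153.94, centroid at (105.00, 38.00).
ΣA = 8239.20 cm²
ΣAx_c = (9100.00)(65.00) + (-706.86)(62.00) + (-153.94)(105.00) = 531511.29 cm³
ΣAy_c = (9100.00)(35.00) + (-706.86)(25.00) + (-153.94)(38.00) = 294978.90 cm³
x_c = 531511.29 / 8239.20 = 64.51 cm
y_c = 294978.90 / 8239.20 = 35.80 cm

x_c = 64.51 cm, y_c = 35.80 cm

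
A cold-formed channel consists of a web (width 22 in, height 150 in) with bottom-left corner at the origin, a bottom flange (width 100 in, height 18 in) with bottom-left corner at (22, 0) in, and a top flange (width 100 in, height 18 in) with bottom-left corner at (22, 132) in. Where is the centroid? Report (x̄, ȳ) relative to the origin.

web: A = 22 × 150 = 3300.00, centroid at (11.00, 75.00).
bottom flange: A = 100 × 18 = 1800.00, centroid at (72.00, 9.00).
top flange: A = 100 × 18 = 1800.00, centroid at (72.00, 141.00).
ΣA = 6900.00 in²
ΣAx̄ = (3300.00)(11.00) + (1800.00)(72.00) + (1800.00)(72.00) = 295500.00 in³
ΣAȳ = (3300.00)(75.00) + (1800.00)(9.00) + (1800.00)(141.00) = 517500.00 in³
x̄ = 295500.00 / 6900.00 = 42.83 in
ȳ = 517500.00 / 6900.00 = 75.00 in

x̄ = 42.83 in, ȳ = 75.00 in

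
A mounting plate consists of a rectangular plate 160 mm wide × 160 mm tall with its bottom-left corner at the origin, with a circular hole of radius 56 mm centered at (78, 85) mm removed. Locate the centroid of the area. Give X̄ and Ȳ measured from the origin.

X̄ = 81.25 mm, Ȳ = 76.87 mm

plate: A = 160 × 160 = 25600.00, centroid at (80.00, 80.00).
hole: A = −π·56² = -9852.03, centroid at (78.00, 85.00).
ΣA = 15747.97 mm², ΣAX̄ = 1279541.30 mm³, ΣAȲ = 1210577.06 mm³.
X̄ = 1279541.30/15747.97 = 81.25 mm; Ȳ = 1210577.06/15747.97 = 76.87 mm.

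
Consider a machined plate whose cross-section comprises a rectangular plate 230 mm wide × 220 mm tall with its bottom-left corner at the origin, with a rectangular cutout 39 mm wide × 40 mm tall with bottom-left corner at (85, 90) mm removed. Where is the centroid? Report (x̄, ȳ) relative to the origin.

x̄ = 115.33 mm, ȳ = 110.00 mm

plate: A = 230 × 220 = 50600.00, centroid at (115.00, 110.00).
hole: A = −(39 × 40) = -1560.00, centroid at (104.50, 110.00).
ΣA = 49040.00 mm², ΣAx̄ = 5655980.00 mm³, ΣAȳ = 5394400.00 mm³.
x̄ = 5655980.00/49040.00 = 115.33 mm; ȳ = 5394400.00/49040.00 = 110.00 mm.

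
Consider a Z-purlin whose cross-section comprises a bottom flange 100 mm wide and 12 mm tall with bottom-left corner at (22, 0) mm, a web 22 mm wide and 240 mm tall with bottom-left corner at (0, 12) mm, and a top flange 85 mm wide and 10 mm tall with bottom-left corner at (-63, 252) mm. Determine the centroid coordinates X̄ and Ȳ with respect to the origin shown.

X̄ = 17.33 mm, Ȳ = 125.87 mm

Part | A | x̄ᵢ | ȳᵢ | A·x̄ᵢ | A·ȳᵢ
bottom flange | 1200.00 | 72.00 | 6.00 | 86400.00 | 7200.00
web | 5280.00 | 11.00 | 132.00 | 58080.00 | 696960.00
top flange | 850.00 | -20.50 | 257.00 | -17425.00 | 218450.00
Σ | 7330.00 |  |  | 127055.00 | 922610.00
X̄ = 127055.00 / 7330.00 = 17.33 mm
Ȳ = 922610.00 / 7330.00 = 125.87 mm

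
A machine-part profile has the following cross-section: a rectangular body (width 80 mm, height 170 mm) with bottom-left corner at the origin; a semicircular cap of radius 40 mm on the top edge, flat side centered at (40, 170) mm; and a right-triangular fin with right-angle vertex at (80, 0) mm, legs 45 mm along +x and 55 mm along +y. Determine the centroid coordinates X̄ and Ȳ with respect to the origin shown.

rectangular body: A = 80 × 170 = 13600.00, centroid at (40.00, 85.00).
semicircular top: A = ½π·40² = 2513.27, centroid at (40.00, 186.98).
triangular fin: A = ½·45·55 = 1237.50, centroid at (95.00, 18.33).
ΣA = 17350.77 mm², ΣAX̄ = 762093.46 mm³, ΣAȲ = 1648610.77 mm³.
X̄ = 762093.46/17350.77 = 43.92 mm; Ȳ = 1648610.77/17350.77 = 95.02 mm.

X̄ = 43.92 mm, Ȳ = 95.02 mm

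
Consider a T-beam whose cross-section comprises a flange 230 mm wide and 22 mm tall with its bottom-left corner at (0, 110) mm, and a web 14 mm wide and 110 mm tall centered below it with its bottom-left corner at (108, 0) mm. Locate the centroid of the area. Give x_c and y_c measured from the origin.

web: A = 14 × 110 = 1540.00, centroid at (115.00, 55.00).
flange: A = 230 × 22 = 5060.00, centroid at (115.00, 121.00).
ΣA = 6600.00 mm²
ΣAx_c = (1540.00)(115.00) + (5060.00)(115.00) = 759000.00 mm³
ΣAy_c = (1540.00)(55.00) + (5060.00)(121.00) = 696960.00 mm³
x_c = 759000.00 / 6600.00 = 115.00 mm
y_c = 696960.00 / 6600.00 = 105.60 mm

x_c = 115.00 mm, y_c = 105.60 mm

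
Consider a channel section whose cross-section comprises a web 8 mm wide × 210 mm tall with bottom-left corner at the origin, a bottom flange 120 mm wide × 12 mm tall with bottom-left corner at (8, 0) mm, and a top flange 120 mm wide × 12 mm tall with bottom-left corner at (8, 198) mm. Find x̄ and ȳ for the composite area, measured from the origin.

Part | A | x̄ᵢ | ȳᵢ | A·x̄ᵢ | A·ȳᵢ
web | 1680.00 | 4.00 | 105.00 | 6720.00 | 176400.00
bottom flange | 1440.00 | 68.00 | 6.00 | 97920.00 | 8640.00
top flange | 1440.00 | 68.00 | 204.00 | 97920.00 | 293760.00
Σ | 4560.00 |  |  | 202560.00 | 478800.00
x̄ = 202560.00 / 4560.00 = 44.42 mm
ȳ = 478800.00 / 4560.00 = 105.00 mm

x̄ = 44.42 mm, ȳ = 105.00 mm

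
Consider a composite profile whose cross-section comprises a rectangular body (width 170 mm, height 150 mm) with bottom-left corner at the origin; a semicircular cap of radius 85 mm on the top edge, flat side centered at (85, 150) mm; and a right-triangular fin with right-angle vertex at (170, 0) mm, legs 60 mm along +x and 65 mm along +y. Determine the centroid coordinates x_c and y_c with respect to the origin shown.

rectangular body: A = 170 × 150 = 25500.00, centroid at (85.00, 75.00).
semicircular top: A = ½π·85² = 11349.00, centroid at (85.00, 186.08).
triangular fin: A = ½·60·65 = 1950.00, centroid at (190.00, 21.67).
ΣA = 38799.00 mm²
ΣAx_c = (25500.00)(85.00) + (11349.00)(85.00) + (1950.00)(190.00) = 3502665.29 mm³
ΣAy_c = (25500.00)(75.00) + (11349.00)(186.08) + (1950.00)(21.67) = 4066517.19 mm³
x_c = 3502665.29 / 38799.00 = 90.28 mm
y_c = 4066517.19 / 38799.00 = 104.81 mm

x_c = 90.28 mm, y_c = 104.81 mm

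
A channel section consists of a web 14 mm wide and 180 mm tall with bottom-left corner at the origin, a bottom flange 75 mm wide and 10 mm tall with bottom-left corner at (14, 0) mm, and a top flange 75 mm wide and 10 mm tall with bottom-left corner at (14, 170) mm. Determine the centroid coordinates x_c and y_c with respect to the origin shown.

x_c = 23.60 mm, y_c = 90.00 mm

Part | A | x̄ᵢ | ȳᵢ | A·x̄ᵢ | A·ȳᵢ
web | 2520.00 | 7.00 | 90.00 | 17640.00 | 226800.00
bottom flange | 750.00 | 51.50 | 5.00 | 38625.00 | 3750.00
top flange | 750.00 | 51.50 | 175.00 | 38625.00 | 131250.00
Σ | 4020.00 |  |  | 94890.00 | 361800.00
x_c = 94890.00 / 4020.00 = 23.60 mm
y_c = 361800.00 / 4020.00 = 90.00 mm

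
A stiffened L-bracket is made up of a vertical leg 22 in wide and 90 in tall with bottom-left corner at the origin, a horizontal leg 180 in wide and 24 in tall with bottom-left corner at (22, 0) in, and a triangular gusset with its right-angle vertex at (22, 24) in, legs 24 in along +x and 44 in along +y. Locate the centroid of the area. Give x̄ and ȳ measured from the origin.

x̄ = 76.37 in, ȳ = 23.63 in

vertical leg: A = 22 × 90 = 1980.00, centroid at (11.00, 45.00).
horizontal leg: A = 180 × 24 = 4320.00, centroid at (112.00, 12.00).
gusset: A = ½·24·44 = 528.00, centroid at (30.00, 38.67).
ΣA = 6828.00 in², ΣAx̄ = 521460.00 in³, ΣAȳ = 161356.00 in³.
x̄ = 521460.00/6828.00 = 76.37 in; ȳ = 161356.00/6828.00 = 23.63 in.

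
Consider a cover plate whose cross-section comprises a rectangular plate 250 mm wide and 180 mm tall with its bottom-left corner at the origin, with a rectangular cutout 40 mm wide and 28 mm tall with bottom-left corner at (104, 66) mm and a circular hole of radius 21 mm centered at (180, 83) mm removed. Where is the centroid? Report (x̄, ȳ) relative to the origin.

x̄ = 123.23 mm, ȳ = 90.49 mm

plate: A = 250 × 180 = 45000.00, centroid at (125.00, 90.00).
hole 1: A = −(40 × 28) = -1120.00, centroid at (124.00, 80.00).
hole 2: A = −π·21² = -1385.44, centroid at (180.00, 83.00).
ΣA = 42494.56 mm², ΣAx̄ = 5236740.38 mm³, ΣAȳ = 3845408.28 mm³.
x̄ = 5236740.38/42494.56 = 123.23 mm; ȳ = 3845408.28/42494.56 = 90.49 mm.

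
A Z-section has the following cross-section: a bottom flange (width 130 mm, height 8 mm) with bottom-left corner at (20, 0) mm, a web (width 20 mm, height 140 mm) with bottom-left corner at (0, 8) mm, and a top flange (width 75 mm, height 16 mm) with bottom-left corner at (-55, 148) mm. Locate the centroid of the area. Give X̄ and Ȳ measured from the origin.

X̄ = 18.93 mm, Ȳ = 81.30 mm

bottom flange: A = 130 × 8 = 1040.00, centroid at (85.00, 4.00).
web: A = 20 × 140 = 2800.00, centroid at (10.00, 78.00).
top flange: A = 75 × 16 = 1200.00, centroid at (-17.50, 156.00).
ΣA = 5040.00 mm²
ΣAX̄ = (1040.00)(85.00) + (2800.00)(10.00) + (1200.00)(-17.50) = 95400.00 mm³
ΣAȲ = (1040.00)(4.00) + (2800.00)(78.00) + (1200.00)(156.00) = 409760.00 mm³
X̄ = 95400.00 / 5040.00 = 18.93 mm
Ȳ = 409760.00 / 5040.00 = 81.30 mm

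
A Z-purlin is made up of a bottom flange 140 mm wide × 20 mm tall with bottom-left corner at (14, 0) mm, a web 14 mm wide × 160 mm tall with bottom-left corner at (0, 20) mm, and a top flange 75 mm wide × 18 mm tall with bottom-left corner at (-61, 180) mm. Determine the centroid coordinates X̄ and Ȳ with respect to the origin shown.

X̄ = 34.30 mm, Ȳ = 79.37 mm

bottom flange: A = 140 × 20 = 2800.00, centroid at (84.00, 10.00).
web: A = 14 × 160 = 2240.00, centroid at (7.00, 100.00).
top flange: A = 75 × 18 = 1350.00, centroid at (-23.50, 189.00).
ΣA = 6390.00 mm²
ΣAX̄ = (2800.00)(84.00) + (2240.00)(7.00) + (1350.00)(-23.50) = 219155.00 mm³
ΣAȲ = (2800.00)(10.00) + (2240.00)(100.00) + (1350.00)(189.00) = 507150.00 mm³
X̄ = 219155.00 / 6390.00 = 34.30 mm
Ȳ = 507150.00 / 6390.00 = 79.37 mm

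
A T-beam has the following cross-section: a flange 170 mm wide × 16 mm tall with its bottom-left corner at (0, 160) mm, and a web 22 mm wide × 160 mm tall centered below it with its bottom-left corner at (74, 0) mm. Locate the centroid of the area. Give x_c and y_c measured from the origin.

web: A = 22 × 160 = 3520.00, centroid at (85.00, 80.00).
flange: A = 170 × 16 = 2720.00, centroid at (85.00, 168.00).
ΣA = 6240.00 mm², ΣAx_c = 530400.00 mm³, ΣAy_c = 738560.00 mm³.
x_c = 530400.00/6240.00 = 85.00 mm; y_c = 738560.00/6240.00 = 118.36 mm.

x_c = 85.00 mm, y_c = 118.36 mm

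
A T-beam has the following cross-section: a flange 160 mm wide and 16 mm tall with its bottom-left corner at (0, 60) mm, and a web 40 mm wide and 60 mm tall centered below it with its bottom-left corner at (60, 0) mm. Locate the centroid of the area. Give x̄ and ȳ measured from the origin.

web: A = 40 × 60 = 2400.00, centroid at (80.00, 30.00).
flange: A = 160 × 16 = 2560.00, centroid at (80.00, 68.00).
ΣA = 4960.00 mm²
ΣAx̄ = (2400.00)(80.00) + (2560.00)(80.00) = 396800.00 mm³
ΣAȳ = (2400.00)(30.00) + (2560.00)(68.00) = 246080.00 mm³
x̄ = 396800.00 / 4960.00 = 80.00 mm
ȳ = 246080.00 / 4960.00 = 49.61 mm

x̄ = 80.00 mm, ȳ = 49.61 mm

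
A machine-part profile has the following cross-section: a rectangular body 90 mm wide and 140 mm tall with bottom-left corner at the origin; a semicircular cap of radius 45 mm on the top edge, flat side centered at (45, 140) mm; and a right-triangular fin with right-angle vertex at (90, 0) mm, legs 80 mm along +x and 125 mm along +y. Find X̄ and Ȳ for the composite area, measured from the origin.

X̄ = 62.24 mm, Ȳ = 76.82 mm

Part | A | x̄ᵢ | ȳᵢ | A·x̄ᵢ | A·ȳᵢ
rectangular body | 12600.00 | 45.00 | 70.00 | 567000.00 | 882000.00
semicircular top | 3180.86 | 45.00 | 159.10 | 143138.82 | 506070.76
triangular fin | 5000.00 | 116.67 | 41.67 | 583333.33 | 208333.33
Σ | 20780.86 |  |  | 1293472.15 | 1596404.09
X̄ = 1293472.15 / 20780.86 = 62.24 mm
Ȳ = 1596404.09 / 20780.86 = 76.82 mm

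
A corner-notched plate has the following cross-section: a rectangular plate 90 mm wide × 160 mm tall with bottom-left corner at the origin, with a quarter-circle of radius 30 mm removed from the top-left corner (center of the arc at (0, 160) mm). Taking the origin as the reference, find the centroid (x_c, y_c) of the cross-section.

plate: A = 90 × 160 = 14400.00, centroid at (45.00, 80.00).
removed quarter-circle: A = −¼π·30² = -706.86, centroid at (12.73, 147.27).
ΣA = 13693.14 mm²
ΣAx_c = (14400.00)(45.00) + (-706.86)(12.73) = 639000.00 mm³
ΣAy_c = (14400.00)(80.00) + (-706.86)(147.27) = 1047902.66 mm³
x_c = 639000.00 / 13693.14 = 46.67 mm
y_c = 1047902.66 / 13693.14 = 76.53 mm

x_c = 46.67 mm, y_c = 76.53 mm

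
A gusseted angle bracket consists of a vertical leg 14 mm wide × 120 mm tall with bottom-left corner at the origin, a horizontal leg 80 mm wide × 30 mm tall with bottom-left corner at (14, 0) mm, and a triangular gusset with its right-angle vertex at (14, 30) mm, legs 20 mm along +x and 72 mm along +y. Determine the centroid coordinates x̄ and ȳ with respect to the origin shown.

x̄ = 32.55 mm, ȳ = 36.60 mm

Part | A | x̄ᵢ | ȳᵢ | A·x̄ᵢ | A·ȳᵢ
vertical leg | 1680.00 | 7.00 | 60.00 | 11760.00 | 100800.00
horizontal leg | 2400.00 | 54.00 | 15.00 | 129600.00 | 36000.00
gusset | 720.00 | 20.67 | 54.00 | 14880.00 | 38880.00
Σ | 4800.00 |  |  | 156240.00 | 175680.00
x̄ = 156240.00 / 4800.00 = 32.55 mm
ȳ = 175680.00 / 4800.00 = 36.60 mm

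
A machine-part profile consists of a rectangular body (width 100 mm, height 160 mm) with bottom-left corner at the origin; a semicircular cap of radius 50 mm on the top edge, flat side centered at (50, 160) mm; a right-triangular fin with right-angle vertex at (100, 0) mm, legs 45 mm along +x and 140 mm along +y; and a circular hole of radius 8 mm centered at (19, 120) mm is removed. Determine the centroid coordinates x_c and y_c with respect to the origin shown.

x_c = 59.22 mm, y_c = 92.43 mm

rectangular body: A = 100 × 160 = 16000.00, centroid at (50.00, 80.00).
semicircular top: A = ½π·50² = 3926.99, centroid at (50.00, 181.22).
triangular fin: A = ½·45·140 = 3150.00, centroid at (115.00, 46.67).
hole: A = −π·8² = -201.06, centroid at (19.00, 120.00).
ΣA = 22875.93 mm², ΣAx_c = 1354779.36 mm³, ΣAy_c = 2114524.43 mm³.
x_c = 1354779.36/22875.93 = 59.22 mm; y_c = 2114524.43/22875.93 = 92.43 mm.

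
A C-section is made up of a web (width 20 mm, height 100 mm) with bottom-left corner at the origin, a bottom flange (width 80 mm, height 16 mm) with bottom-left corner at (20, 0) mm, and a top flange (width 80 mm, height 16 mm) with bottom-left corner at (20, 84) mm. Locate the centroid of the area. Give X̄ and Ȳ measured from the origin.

X̄ = 38.07 mm, Ȳ = 50.00 mm

Part | A | x̄ᵢ | ȳᵢ | A·x̄ᵢ | A·ȳᵢ
web | 2000.00 | 10.00 | 50.00 | 20000.00 | 100000.00
bottom flange | 1280.00 | 60.00 | 8.00 | 76800.00 | 10240.00
top flange | 1280.00 | 60.00 | 92.00 | 76800.00 | 117760.00
Σ | 4560.00 |  |  | 173600.00 | 228000.00
X̄ = 173600.00 / 4560.00 = 38.07 mm
Ȳ = 228000.00 / 4560.00 = 50.00 mm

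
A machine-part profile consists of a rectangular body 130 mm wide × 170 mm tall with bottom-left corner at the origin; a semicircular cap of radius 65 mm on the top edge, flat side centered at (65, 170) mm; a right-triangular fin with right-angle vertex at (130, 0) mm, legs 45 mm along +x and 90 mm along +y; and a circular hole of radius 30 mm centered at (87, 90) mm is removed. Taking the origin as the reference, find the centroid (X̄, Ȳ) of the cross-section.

X̄ = 68.57 mm, Ȳ = 107.26 mm

Part | A | x̄ᵢ | ȳᵢ | A·x̄ᵢ | A·ȳᵢ
rectangular body | 22100.00 | 65.00 | 85.00 | 1436500.00 | 1878500.00
semicircular top | 6636.61 | 65.00 | 197.59 | 431379.94 | 1311307.80
triangular fin | 2025.00 | 145.00 | 30.00 | 293625.00 | 60750.00
hole | -2827.43 | 87.00 | 90.00 | -245986.70 | -254469.00
Σ | 27934.18 |  |  | 1915518.24 | 2996088.79
X̄ = 1915518.24 / 27934.18 = 68.57 mm
Ȳ = 2996088.79 / 27934.18 = 107.26 mm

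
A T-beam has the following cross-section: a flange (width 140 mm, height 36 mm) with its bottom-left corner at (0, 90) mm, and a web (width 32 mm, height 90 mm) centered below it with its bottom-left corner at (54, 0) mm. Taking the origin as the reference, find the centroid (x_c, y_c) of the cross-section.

x_c = 70.00 mm, y_c = 85.09 mm

web: A = 32 × 90 = 2880.00, centroid at (70.00, 45.00).
flange: A = 140 × 36 = 5040.00, centroid at (70.00, 108.00).
ΣA = 7920.00 mm²
ΣAx_c = (2880.00)(70.00) + (5040.00)(70.00) = 554400.00 mm³
ΣAy_c = (2880.00)(45.00) + (5040.00)(108.00) = 673920.00 mm³
x_c = 554400.00 / 7920.00 = 70.00 mm
y_c = 673920.00 / 7920.00 = 85.09 mm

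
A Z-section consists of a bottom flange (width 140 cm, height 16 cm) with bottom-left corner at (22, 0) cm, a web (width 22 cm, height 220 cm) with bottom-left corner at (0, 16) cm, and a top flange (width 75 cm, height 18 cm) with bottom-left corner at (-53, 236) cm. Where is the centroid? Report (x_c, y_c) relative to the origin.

Part | A | x̄ᵢ | ȳᵢ | A·x̄ᵢ | A·ȳᵢ
bottom flange | 2240.00 | 92.00 | 8.00 | 206080.00 | 17920.00
web | 4840.00 | 11.00 | 126.00 | 53240.00 | 609840.00
top flange | 1350.00 | -15.50 | 245.00 | -20925.00 | 330750.00
Σ | 8430.00 |  |  | 238395.00 | 958510.00
x_c = 238395.00 / 8430.00 = 28.28 cm
y_c = 958510.00 / 8430.00 = 113.70 cm

x_c = 28.28 cm, y_c = 113.70 cm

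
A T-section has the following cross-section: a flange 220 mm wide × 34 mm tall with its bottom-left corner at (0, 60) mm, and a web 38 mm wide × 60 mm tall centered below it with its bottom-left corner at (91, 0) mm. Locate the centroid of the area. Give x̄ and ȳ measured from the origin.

web: A = 38 × 60 = 2280.00, centroid at (110.00, 30.00).
flange: A = 220 × 34 = 7480.00, centroid at (110.00, 77.00).
ΣA = 9760.00 mm²
ΣAx̄ = (2280.00)(110.00) + (7480.00)(110.00) = 1073600.00 mm³
ΣAȳ = (2280.00)(30.00) + (7480.00)(77.00) = 644360.00 mm³
x̄ = 1073600.00 / 9760.00 = 110.00 mm
ȳ = 644360.00 / 9760.00 = 66.02 mm

x̄ = 110.00 mm, ȳ = 66.02 mm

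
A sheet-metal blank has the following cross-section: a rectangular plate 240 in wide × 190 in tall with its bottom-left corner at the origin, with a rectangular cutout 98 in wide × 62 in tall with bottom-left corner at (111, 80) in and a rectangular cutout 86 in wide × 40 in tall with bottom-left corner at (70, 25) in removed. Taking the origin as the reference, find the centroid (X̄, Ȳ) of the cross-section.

plate: A = 240 × 190 = 45600.00, centroid at (120.00, 95.00).
hole 1: A = −(98 × 62) = -6076.00, centroid at (160.00, 111.00).
hole 2: A = −(86 × 40) = -3440.00, centroid at (113.00, 45.00).
ΣA = 36084.00 in², ΣAX̄ = 4111120.00 in³, ΣAȲ = 3502764.00 in³.
X̄ = 4111120.00/36084.00 = 113.93 in; Ȳ = 3502764.00/36084.00 = 97.07 in.

X̄ = 113.93 in, Ȳ = 97.07 in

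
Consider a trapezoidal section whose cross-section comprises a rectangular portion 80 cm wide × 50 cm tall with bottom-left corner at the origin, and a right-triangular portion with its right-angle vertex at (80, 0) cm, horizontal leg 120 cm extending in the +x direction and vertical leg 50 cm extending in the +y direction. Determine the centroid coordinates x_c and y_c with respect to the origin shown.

x_c = 74.29 cm, y_c = 21.43 cm

rectangular portion: A = 80 × 50 = 4000.00, centroid at (40.00, 25.00).
triangular portion: A = ½·120·50 = 3000.00, centroid at (120.00, 16.67).
ΣA = 7000.00 cm²
ΣAx_c = (4000.00)(40.00) + (3000.00)(120.00) = 520000.00 cm³
ΣAy_c = (4000.00)(25.00) + (3000.00)(16.67) = 150000.00 cm³
x_c = 520000.00 / 7000.00 = 74.29 cm
y_c = 150000.00 / 7000.00 = 21.43 cm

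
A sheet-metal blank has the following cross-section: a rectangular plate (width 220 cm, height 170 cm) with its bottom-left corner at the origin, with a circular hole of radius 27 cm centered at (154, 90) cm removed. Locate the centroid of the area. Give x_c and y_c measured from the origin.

x_c = 107.13 cm, y_c = 84.67 cm

plate: A = 220 × 170 = 37400.00, centroid at (110.00, 85.00).
hole: A = −π·27² = -2290.22, centroid at (154.00, 90.00).
ΣA = 35109.78 cm², ΣAx_c = 3761305.96 cm³, ΣAy_c = 2972880.11 cm³.
x_c = 3761305.96/35109.78 = 107.13 cm; y_c = 2972880.11/35109.78 = 84.67 cm.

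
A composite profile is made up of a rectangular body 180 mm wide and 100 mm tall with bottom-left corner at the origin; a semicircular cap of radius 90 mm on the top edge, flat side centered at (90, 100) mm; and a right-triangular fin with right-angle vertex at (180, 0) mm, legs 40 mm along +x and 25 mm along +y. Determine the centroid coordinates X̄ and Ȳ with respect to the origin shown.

X̄ = 91.65 mm, Ȳ = 85.27 mm

rectangular body: A = 180 × 100 = 18000.00, centroid at (90.00, 50.00).
semicircular top: A = ½π·90² = 12723.45, centroid at (90.00, 138.20).
triangular fin: A = ½·40·25 = 500.00, centroid at (193.33, 8.33).
ΣA = 31223.45 mm², ΣAX̄ = 2861777.19 mm³, ΣAȲ = 2662511.69 mm³.
X̄ = 2861777.19/31223.45 = 91.65 mm; Ȳ = 2662511.69/31223.45 = 85.27 mm.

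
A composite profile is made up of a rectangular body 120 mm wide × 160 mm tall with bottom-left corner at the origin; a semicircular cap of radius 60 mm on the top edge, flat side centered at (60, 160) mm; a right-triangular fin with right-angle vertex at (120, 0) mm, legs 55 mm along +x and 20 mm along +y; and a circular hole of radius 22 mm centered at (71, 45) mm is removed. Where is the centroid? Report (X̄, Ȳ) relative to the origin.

rectangular body: A = 120 × 160 = 19200.00, centroid at (60.00, 80.00).
semicircular top: A = ½π·60² = 5654.87, centroid at (60.00, 185.46).
triangular fin: A = ½·55·20 = 550.00, centroid at (138.33, 6.67).
hole: A = −π·22² = -1520.53, centroid at (71.00, 45.00).
ΣA = 23884.34 mm²
ΣAX̄ = (19200.00)(60.00) + (5654.87)(60.00) + (550.00)(138.33) + (-1520.53)(71.00) = 1459417.65 mm³
ΣAȲ = (19200.00)(80.00) + (5654.87)(185.46) + (550.00)(6.67) + (-1520.53)(45.00) = 2520021.46 mm³
X̄ = 1459417.65 / 23884.34 = 61.10 mm
Ȳ = 2520021.46 / 23884.34 = 105.51 mm

X̄ = 61.10 mm, Ȳ = 105.51 mm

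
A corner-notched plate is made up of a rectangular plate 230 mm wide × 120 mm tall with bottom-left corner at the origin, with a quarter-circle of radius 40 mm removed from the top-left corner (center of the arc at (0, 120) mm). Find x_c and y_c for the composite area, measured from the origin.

Part | A | x̄ᵢ | ȳᵢ | A·x̄ᵢ | A·ȳᵢ
plate | 27600.00 | 115.00 | 60.00 | 3174000.00 | 1656000.00
removed quarter-circle | -1256.64 | 16.98 | 103.02 | -21333.33 | -129463.11
Σ | 26343.36 |  |  | 3152666.67 | 1526536.89
x_c = 3152666.67 / 26343.36 = 119.68 mm
y_c = 1526536.89 / 26343.36 = 57.95 mm

x_c = 119.68 mm, y_c = 57.95 mm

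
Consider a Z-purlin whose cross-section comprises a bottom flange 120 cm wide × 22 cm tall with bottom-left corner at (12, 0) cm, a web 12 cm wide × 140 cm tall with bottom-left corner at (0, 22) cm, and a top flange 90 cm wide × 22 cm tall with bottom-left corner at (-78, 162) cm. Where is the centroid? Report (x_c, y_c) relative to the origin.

x_c = 21.40 cm, y_c = 83.51 cm

Part | A | x̄ᵢ | ȳᵢ | A·x̄ᵢ | A·ȳᵢ
bottom flange | 2640.00 | 72.00 | 11.00 | 190080.00 | 29040.00
web | 1680.00 | 6.00 | 92.00 | 10080.00 | 154560.00
top flange | 1980.00 | -33.00 | 173.00 | -65340.00 | 342540.00
Σ | 6300.00 |  |  | 134820.00 | 526140.00
x_c = 134820.00 / 6300.00 = 21.40 cm
y_c = 526140.00 / 6300.00 = 83.51 cm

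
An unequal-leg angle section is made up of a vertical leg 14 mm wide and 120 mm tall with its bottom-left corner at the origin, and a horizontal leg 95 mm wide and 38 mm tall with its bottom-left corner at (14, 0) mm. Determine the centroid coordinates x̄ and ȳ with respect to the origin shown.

Part | A | x̄ᵢ | ȳᵢ | A·x̄ᵢ | A·ȳᵢ
vertical leg | 1680.00 | 7.00 | 60.00 | 11760.00 | 100800.00
horizontal leg | 3610.00 | 61.50 | 19.00 | 222015.00 | 68590.00
Σ | 5290.00 |  |  | 233775.00 | 169390.00
x̄ = 233775.00 / 5290.00 = 44.19 mm
ȳ = 169390.00 / 5290.00 = 32.02 mm

x̄ = 44.19 mm, ȳ = 32.02 mm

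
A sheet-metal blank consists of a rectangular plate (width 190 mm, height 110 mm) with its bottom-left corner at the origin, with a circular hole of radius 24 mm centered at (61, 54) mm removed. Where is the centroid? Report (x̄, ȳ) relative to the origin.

plate: A = 190 × 110 = 20900.00, centroid at (95.00, 55.00).
hole: A = −π·24² = -1809.56, centroid at (61.00, 54.00).
ΣA = 19090.44 mm²
ΣAx̄ = (20900.00)(95.00) + (-1809.56)(61.00) = 1875117.00 mm³
ΣAȳ = (20900.00)(55.00) + (-1809.56)(54.00) = 1051783.90 mm³
x̄ = 1875117.00 / 19090.44 = 98.22 mm
ȳ = 1051783.90 / 19090.44 = 55.09 mm

x̄ = 98.22 mm, ȳ = 55.09 mm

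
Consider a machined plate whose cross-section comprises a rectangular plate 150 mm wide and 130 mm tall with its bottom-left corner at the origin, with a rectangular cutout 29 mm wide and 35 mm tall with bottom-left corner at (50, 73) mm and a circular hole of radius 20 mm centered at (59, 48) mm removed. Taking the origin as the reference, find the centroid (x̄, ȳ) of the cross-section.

x̄ = 76.79 mm, ȳ = 64.74 mm

plate: A = 150 × 130 = 19500.00, centroid at (75.00, 65.00).
hole 1: A = −(29 × 35) = -1015.00, centroid at (64.50, 90.50).
hole 2: A = −π·20² = -1256.64, centroid at (59.00, 48.00).
ΣA = 17228.36 mm², ΣAx̄ = 1322890.91 mm³, ΣAȳ = 1115323.92 mm³.
x̄ = 1322890.91/17228.36 = 76.79 mm; ȳ = 1115323.92/17228.36 = 64.74 mm.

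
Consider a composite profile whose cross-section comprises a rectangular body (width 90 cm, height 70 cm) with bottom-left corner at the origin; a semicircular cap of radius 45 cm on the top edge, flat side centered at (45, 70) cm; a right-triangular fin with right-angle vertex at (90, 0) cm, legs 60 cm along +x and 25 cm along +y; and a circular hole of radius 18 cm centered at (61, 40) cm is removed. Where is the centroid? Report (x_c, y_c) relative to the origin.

rectangular body: A = 90 × 70 = 6300.00, centroid at (45.00, 35.00).
semicircular top: A = ½π·45² = 3180.86, centroid at (45.00, 89.10).
triangular fin: A = ½·60·25 = 750.00, centroid at (110.00, 8.33).
hole: A = −π·18² = -1017.88, centroid at (61.00, 40.00).
ΣA = 9212.99 cm²
ΣAx_c = (6300.00)(45.00) + (3180.86)(45.00) + (750.00)(110.00) + (-1017.88)(61.00) = 447048.38 cm³
ΣAy_c = (6300.00)(35.00) + (3180.86)(89.10) + (750.00)(8.33) + (-1017.88)(40.00) = 469445.34 cm³
x_c = 447048.38 / 9212.99 = 48.52 cm
y_c = 469445.34 / 9212.99 = 50.95 cm

x_c = 48.52 cm, y_c = 50.95 cm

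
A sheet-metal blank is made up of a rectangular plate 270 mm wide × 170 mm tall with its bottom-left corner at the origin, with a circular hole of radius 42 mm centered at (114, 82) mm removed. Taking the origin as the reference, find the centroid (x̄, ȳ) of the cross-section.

x̄ = 137.88 mm, ȳ = 85.41 mm

plate: A = 270 × 170 = 45900.00, centroid at (135.00, 85.00).
hole: A = −π·42² = -5541.77, centroid at (114.00, 82.00).
ΣA = 40358.23 mm²
ΣAx̄ = (45900.00)(135.00) + (-5541.77)(114.00) = 5564738.28 mm³
ΣAȳ = (45900.00)(85.00) + (-5541.77)(82.00) = 3447074.91 mm³
x̄ = 5564738.28 / 40358.23 = 137.88 mm
ȳ = 3447074.91 / 40358.23 = 85.41 mm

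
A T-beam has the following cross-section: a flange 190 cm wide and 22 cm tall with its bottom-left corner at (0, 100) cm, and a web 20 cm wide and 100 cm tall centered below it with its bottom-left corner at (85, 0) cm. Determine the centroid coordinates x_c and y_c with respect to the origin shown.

x_c = 95.00 cm, y_c = 91.26 cm

web: A = 20 × 100 = 2000.00, centroid at (95.00, 50.00).
flange: A = 190 × 22 = 4180.00, centroid at (95.00, 111.00).
ΣA = 6180.00 cm²
ΣAx_c = (2000.00)(95.00) + (4180.00)(95.00) = 587100.00 cm³
ΣAy_c = (2000.00)(50.00) + (4180.00)(111.00) = 563980.00 cm³
x_c = 587100.00 / 6180.00 = 95.00 cm
y_c = 563980.00 / 6180.00 = 91.26 cm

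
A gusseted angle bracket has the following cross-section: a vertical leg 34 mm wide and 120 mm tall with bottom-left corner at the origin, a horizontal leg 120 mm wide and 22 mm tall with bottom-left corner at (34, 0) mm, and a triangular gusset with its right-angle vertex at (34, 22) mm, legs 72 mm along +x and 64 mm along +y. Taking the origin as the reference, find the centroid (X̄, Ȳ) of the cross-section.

Part | A | x̄ᵢ | ȳᵢ | A·x̄ᵢ | A·ȳᵢ
vertical leg | 4080.00 | 17.00 | 60.00 | 69360.00 | 244800.00
horizontal leg | 2640.00 | 94.00 | 11.00 | 248160.00 | 29040.00
gusset | 2304.00 | 58.00 | 43.33 | 133632.00 | 99840.00
Σ | 9024.00 |  |  | 451152.00 | 373680.00
X̄ = 451152.00 / 9024.00 = 49.99 mm
Ȳ = 373680.00 / 9024.00 = 41.41 mm

X̄ = 49.99 mm, Ȳ = 41.41 mm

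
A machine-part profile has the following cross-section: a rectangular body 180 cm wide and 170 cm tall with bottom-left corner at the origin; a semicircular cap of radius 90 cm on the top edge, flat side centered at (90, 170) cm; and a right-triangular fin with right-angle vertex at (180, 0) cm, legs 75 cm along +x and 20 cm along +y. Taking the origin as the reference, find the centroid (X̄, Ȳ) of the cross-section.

X̄ = 91.96 cm, Ȳ = 119.23 cm

Part | A | x̄ᵢ | ȳᵢ | A·x̄ᵢ | A·ȳᵢ
rectangular body | 30600.00 | 90.00 | 85.00 | 2754000.00 | 2601000.00
semicircular top | 12723.45 | 90.00 | 208.20 | 1145110.52 | 2648986.54
triangular fin | 750.00 | 205.00 | 6.67 | 153750.00 | 5000.00
Σ | 44073.45 |  |  | 4052860.52 | 5254986.54
X̄ = 4052860.52 / 44073.45 = 91.96 cm
Ȳ = 5254986.54 / 44073.45 = 119.23 cm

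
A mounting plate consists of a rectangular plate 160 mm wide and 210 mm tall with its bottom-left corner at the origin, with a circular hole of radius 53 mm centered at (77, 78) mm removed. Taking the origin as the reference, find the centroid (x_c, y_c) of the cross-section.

plate: A = 160 × 210 = 33600.00, centroid at (80.00, 105.00).
hole: A = −π·53² = -8824.73, centroid at (77.00, 78.00).
ΣA = 24775.27 mm², ΣAx_c = 2008495.50 mm³, ΣAy_c = 2839670.77 mm³.
x_c = 2008495.50/24775.27 = 81.07 mm; y_c = 2839670.77/24775.27 = 114.62 mm.

x_c = 81.07 mm, y_c = 114.62 mm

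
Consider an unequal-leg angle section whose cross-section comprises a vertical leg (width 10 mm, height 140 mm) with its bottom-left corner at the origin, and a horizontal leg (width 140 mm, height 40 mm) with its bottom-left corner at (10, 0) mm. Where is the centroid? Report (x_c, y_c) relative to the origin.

vertical leg: A = 10 × 140 = 1400.00, centroid at (5.00, 70.00).
horizontal leg: A = 140 × 40 = 5600.00, centroid at (80.00, 20.00).
ΣA = 7000.00 mm²
ΣAx_c = (1400.00)(5.00) + (5600.00)(80.00) = 455000.00 mm³
ΣAy_c = (1400.00)(70.00) + (5600.00)(20.00) = 210000.00 mm³
x_c = 455000.00 / 7000.00 = 65.00 mm
y_c = 210000.00 / 7000.00 = 30.00 mm

x_c = 65.00 mm, y_c = 30.00 mm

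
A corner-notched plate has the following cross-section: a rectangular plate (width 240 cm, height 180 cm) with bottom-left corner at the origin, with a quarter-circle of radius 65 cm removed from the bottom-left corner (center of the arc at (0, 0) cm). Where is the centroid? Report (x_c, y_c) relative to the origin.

x_c = 127.69 cm, y_c = 95.19 cm

plate: A = 240 × 180 = 43200.00, centroid at (120.00, 90.00).
removed quarter-circle: A = −¼π·65² = -3318.31, centroid at (27.59, 27.59).
ΣA = 39881.69 cm²
ΣAx_c = (43200.00)(120.00) + (-3318.31)(27.59) = 5092458.33 cm³
ΣAy_c = (43200.00)(90.00) + (-3318.31)(27.59) = 3796458.33 cm³
x_c = 5092458.33 / 39881.69 = 127.69 cm
y_c = 3796458.33 / 39881.69 = 95.19 cm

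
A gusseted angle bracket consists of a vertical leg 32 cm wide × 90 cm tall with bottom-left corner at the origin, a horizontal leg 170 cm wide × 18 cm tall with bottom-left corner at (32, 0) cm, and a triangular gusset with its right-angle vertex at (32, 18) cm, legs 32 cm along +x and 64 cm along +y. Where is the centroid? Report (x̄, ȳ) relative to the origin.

Part | A | x̄ᵢ | ȳᵢ | A·x̄ᵢ | A·ȳᵢ
vertical leg | 2880.00 | 16.00 | 45.00 | 46080.00 | 129600.00
horizontal leg | 3060.00 | 117.00 | 9.00 | 358020.00 | 27540.00
gusset | 1024.00 | 42.67 | 39.33 | 43690.67 | 40277.33
Σ | 6964.00 |  |  | 447790.67 | 197417.33
x̄ = 447790.67 / 6964.00 = 64.30 cm
ȳ = 197417.33 / 6964.00 = 28.35 cm

x̄ = 64.30 cm, ȳ = 28.35 cm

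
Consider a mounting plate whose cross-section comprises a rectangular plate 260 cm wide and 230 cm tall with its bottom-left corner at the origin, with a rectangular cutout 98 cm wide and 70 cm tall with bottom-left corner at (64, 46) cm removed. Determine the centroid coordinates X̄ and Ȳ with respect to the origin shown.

Part | A | x̄ᵢ | ȳᵢ | A·x̄ᵢ | A·ȳᵢ
plate | 59800.00 | 130.00 | 115.00 | 7774000.00 | 6877000.00
hole | -6860.00 | 113.00 | 81.00 | -775180.00 | -555660.00
Σ | 52940.00 |  |  | 6998820.00 | 6321340.00
X̄ = 6998820.00 / 52940.00 = 132.20 cm
Ȳ = 6321340.00 / 52940.00 = 119.41 cm

X̄ = 132.20 cm, Ȳ = 119.41 cm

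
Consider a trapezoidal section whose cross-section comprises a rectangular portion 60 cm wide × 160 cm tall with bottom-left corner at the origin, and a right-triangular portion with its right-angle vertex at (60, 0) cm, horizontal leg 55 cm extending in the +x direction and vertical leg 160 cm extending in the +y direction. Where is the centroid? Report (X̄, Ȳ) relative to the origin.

Part | A | x̄ᵢ | ȳᵢ | A·x̄ᵢ | A·ȳᵢ
rectangular portion | 9600.00 | 30.00 | 80.00 | 288000.00 | 768000.00
triangular portion | 4400.00 | 78.33 | 53.33 | 344666.67 | 234666.67
Σ | 14000.00 |  |  | 632666.67 | 1002666.67
X̄ = 632666.67 / 14000.00 = 45.19 cm
Ȳ = 1002666.67 / 14000.00 = 71.62 cm

X̄ = 45.19 cm, Ȳ = 71.62 cm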